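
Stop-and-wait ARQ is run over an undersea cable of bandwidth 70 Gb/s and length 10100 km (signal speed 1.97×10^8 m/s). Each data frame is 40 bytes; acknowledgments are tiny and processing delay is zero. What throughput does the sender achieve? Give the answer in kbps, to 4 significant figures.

t_tx = L/R = 320/70000000000 = 4.57143e-09 s.
t_prop = 10100000/197000000 = 0.051269 s; RTT = 0.102538 s.
Cycle = t_tx + RTT = 0.102538 s.
Throughput = L / cycle = 320 / 0.102538 = 3.121 kbps.

3.121 kbps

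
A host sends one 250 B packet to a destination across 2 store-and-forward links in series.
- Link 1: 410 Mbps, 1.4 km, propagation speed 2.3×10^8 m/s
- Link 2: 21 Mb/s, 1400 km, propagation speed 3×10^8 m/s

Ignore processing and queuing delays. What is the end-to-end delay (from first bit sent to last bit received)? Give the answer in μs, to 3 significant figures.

4770 μs

L = 250 × 8 = 2000 bits.
Transmission delays (L/R per hop): 4.87805, 95.2381 μs; sum = 100.116 μs.
Propagation delays (d/s per hop): 6.08696, 4666.67 μs; sum = 4672.75 μs.
End-to-end = 4770 μs.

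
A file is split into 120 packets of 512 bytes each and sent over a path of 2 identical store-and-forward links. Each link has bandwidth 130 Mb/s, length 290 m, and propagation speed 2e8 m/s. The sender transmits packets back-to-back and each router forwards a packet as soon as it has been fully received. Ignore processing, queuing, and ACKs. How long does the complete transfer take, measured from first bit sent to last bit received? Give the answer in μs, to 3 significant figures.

3820 μs

Per-hop transmission t_tx = L/R = 4096/130000000 = 31.5077 μs.
Per-hop propagation t_prop = 290/200000000 = 1.45 μs.
Pipeline fill: first packet needs 2·t_tx to clear all hops; remaining 119 packets each add one t_tx.
Total = (2+120-1)·t_tx + 2·t_prop = 121·31.5077 + 2·1.45 = 3820 μs.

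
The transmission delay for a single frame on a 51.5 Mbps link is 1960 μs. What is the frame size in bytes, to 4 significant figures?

L = R × t_tx = 51500000 b/s × 0.00196 s = 100940 bits.
In bytes: 100940 / 8 = 12620 bytes.

12620 bytes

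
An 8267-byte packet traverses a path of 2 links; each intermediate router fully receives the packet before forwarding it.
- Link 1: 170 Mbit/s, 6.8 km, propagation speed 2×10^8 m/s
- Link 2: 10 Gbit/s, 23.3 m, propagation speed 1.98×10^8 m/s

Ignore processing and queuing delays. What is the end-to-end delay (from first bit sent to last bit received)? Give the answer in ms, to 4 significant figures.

L = 8267 × 8 = 66136 bits.
Transmission delays (L/R per hop): 0.389035, 0.0066136 ms; sum = 0.395649 ms.
Propagation delays (d/s per hop): 0.034, 0.000117677 ms; sum = 0.0341177 ms.
End-to-end = 0.4298 ms.

0.4298 ms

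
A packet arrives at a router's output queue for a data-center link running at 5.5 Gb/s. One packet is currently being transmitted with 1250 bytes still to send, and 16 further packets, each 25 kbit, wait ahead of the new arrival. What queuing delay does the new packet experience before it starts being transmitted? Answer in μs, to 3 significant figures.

74.5 μs

Each queued packet: L/R = 25000/5500000000 = 4.54545 μs.
16 queued → 72.7273 μs.
Plus remaining 10000 bits of current packet: 1.81818 μs.
Queuing delay = 74.5 μs.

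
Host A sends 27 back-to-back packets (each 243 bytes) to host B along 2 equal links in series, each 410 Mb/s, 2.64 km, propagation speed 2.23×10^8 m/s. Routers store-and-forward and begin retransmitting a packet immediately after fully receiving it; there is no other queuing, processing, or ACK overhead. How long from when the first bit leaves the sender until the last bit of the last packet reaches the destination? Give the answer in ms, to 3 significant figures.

Per-hop transmission t_tx = L/R = 1944/410000000 = 0.00474146 ms.
Per-hop propagation t_prop = 2640/223000000 = 0.0118386 ms.
Pipeline fill: first packet needs 2·t_tx to clear all hops; remaining 26 packets each add one t_tx.
Total = (2+27-1)·t_tx + 2·t_prop = 28·0.00474146 + 2·0.0118386 = 0.156 ms.

0.156 ms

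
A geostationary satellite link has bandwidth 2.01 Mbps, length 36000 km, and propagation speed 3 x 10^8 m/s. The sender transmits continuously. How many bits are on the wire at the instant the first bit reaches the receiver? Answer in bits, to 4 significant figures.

241200 bits

Propagation delay = 36000000 / 300000000 = 0.12 s.
BDP = R × t_prop = 2.01e+06 × 0.12 = 241200 bits.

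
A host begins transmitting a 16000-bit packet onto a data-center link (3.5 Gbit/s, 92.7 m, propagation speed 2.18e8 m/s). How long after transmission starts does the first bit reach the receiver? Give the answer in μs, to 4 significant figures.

0.4252 μs

First bit experiences only propagation delay: d/s = 92.7/2.18e+08 = 0.4252 μs.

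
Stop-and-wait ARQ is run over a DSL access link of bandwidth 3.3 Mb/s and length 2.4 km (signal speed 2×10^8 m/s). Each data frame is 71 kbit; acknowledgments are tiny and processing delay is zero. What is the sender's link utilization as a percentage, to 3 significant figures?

99.9 %

t_tx = L/R = 71000/3300000 = 0.0215152 s.
t_prop = 2400/200000000 = 1.2e-05 s; RTT = 2.4e-05 s.
Cycle = t_tx + RTT = 0.0215392 s.
Utilization = t_tx / cycle = 0.0215152/0.0215392 = 99.9 %.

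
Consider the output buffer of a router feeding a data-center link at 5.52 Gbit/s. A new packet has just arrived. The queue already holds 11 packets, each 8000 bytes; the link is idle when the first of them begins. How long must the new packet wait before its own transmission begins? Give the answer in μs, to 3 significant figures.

Each queued packet: L/R = 64000/5520000000 = 11.5942 μs.
11 queued → 127.536 μs.
Queuing delay = 128 μs.

128 μs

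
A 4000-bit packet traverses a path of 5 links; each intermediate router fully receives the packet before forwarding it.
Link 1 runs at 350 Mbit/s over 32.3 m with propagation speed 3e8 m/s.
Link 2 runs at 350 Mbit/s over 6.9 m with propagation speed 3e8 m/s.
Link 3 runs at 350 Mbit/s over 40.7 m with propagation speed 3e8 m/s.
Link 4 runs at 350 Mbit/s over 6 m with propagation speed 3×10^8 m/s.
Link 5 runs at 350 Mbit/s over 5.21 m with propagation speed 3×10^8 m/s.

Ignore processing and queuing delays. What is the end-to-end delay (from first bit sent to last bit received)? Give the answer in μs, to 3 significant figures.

Transmission delay per hop = L/R = 4000/350000000 = 11.4286 μs; 5 hops → 57.1429 μs.
Propagation delays (d/s per hop): 0.107667, 0.023, 0.135667, 0.02, 0.0173667 μs; sum = 0.3037 μs.
End-to-end = 57.4 μs.

57.4 μs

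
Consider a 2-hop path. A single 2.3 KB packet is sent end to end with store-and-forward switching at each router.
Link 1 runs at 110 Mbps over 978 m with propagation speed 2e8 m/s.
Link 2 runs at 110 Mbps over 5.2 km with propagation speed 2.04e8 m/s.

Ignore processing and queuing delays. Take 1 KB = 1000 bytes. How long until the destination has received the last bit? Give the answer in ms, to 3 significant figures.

0.365 ms

L = 18400 bits.
Transmission delay per hop = L/R = 18400/110000000 = 0.167273 ms; 2 hops → 0.334545 ms.
Propagation delays (d/s per hop): 0.00489, 0.0254902 ms; sum = 0.0303802 ms.
End-to-end = 0.365 ms.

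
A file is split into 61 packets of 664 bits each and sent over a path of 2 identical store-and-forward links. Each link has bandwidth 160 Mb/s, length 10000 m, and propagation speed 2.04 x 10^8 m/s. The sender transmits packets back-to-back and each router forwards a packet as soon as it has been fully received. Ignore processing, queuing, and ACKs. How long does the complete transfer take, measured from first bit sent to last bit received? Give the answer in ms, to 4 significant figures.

0.3553 ms

Per-hop transmission t_tx = L/R = 664/160000000 = 0.00415 ms.
Per-hop propagation t_prop = 10000/204000000 = 0.0490196 ms.
Pipeline fill: first packet needs 2·t_tx to clear all hops; remaining 60 packets each add one t_tx.
Total = (2+61-1)·t_tx + 2·t_prop = 62·0.00415 + 2·0.0490196 = 0.3553 ms.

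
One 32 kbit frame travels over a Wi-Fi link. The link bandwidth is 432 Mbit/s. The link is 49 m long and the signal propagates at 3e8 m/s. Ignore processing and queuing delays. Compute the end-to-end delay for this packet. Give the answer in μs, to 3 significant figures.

74.2 μs

L = 32000 bits.
Transmission delay = L/R = 32000 / 432000000 = 74.0741 μs.
Propagation delay = d/s = 49 m / 300000000 m/s = 0.163333 μs.
Total = 74.2 μs.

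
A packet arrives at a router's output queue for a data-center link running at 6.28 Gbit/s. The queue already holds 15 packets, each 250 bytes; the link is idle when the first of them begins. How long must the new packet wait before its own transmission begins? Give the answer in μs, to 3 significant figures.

Each queued packet: L/R = 2000/6280000000 = 0.318471 μs.
15 queued → 4.77707 μs.
Queuing delay = 4.78 μs.

4.78 μs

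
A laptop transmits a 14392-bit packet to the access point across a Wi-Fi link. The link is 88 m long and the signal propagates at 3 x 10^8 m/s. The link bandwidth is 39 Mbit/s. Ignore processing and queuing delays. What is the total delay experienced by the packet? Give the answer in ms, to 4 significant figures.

Transmission delay = L/R = 14392 / 39000000 = 0.369026 ms.
Propagation delay = d/s = 88 m / 300000000 m/s = 0.000293333 ms.
Total = 0.3693 ms.

0.3693 ms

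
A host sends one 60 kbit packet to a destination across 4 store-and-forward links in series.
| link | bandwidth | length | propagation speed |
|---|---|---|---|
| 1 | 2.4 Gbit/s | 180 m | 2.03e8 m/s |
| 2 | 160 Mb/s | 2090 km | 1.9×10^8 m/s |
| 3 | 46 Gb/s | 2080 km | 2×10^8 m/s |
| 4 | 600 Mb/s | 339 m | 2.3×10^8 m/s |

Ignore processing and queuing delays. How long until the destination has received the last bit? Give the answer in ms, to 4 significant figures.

L = 60000 bits.
Transmission delays (L/R per hop): 0.025, 0.375, 0.00130435, 0.1 ms; sum = 0.501304 ms.
Propagation delays (d/s per hop): 0.0008867, 11, 10.4, 0.00147391 ms; sum = 21.4024 ms.
End-to-end = 21.90 ms.

21.90 ms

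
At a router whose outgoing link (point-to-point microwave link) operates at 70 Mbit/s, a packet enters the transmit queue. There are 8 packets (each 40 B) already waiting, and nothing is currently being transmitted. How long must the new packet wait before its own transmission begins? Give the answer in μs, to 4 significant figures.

36.57 μs

Each queued packet: L/R = 320/70000000 = 4.57143 μs.
8 queued → 36.5714 μs.
Queuing delay = 36.57 μs.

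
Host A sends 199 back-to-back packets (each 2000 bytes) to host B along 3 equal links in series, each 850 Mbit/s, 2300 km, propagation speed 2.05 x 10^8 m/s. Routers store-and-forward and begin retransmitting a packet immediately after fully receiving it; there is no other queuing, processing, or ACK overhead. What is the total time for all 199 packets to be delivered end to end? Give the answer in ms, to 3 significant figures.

37.4 ms

Per-hop transmission t_tx = L/R = 16000/850000000 = 0.0188235 ms.
Per-hop propagation t_prop = 2300000/2.05e+08 = 11.2195 ms.
Pipeline fill: first packet needs 3·t_tx to clear all hops; remaining 198 packets each add one t_tx.
Total = (3+199-1)·t_tx + 3·t_prop = 201·0.0188235 + 3·11.2195 = 37.4 ms.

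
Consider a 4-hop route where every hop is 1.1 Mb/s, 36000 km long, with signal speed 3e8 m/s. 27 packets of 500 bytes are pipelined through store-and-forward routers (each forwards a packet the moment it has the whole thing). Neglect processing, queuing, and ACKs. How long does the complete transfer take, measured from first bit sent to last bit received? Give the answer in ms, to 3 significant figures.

Per-hop transmission t_tx = L/R = 4000/1100000 = 3.63636 ms.
Per-hop propagation t_prop = 36000000/300000000 = 120 ms.
Pipeline fill: first packet needs 4·t_tx to clear all hops; remaining 26 packets each add one t_tx.
Total = (4+27-1)·t_tx + 4·t_prop = 30·3.63636 + 4·120 = 589 ms.

589 ms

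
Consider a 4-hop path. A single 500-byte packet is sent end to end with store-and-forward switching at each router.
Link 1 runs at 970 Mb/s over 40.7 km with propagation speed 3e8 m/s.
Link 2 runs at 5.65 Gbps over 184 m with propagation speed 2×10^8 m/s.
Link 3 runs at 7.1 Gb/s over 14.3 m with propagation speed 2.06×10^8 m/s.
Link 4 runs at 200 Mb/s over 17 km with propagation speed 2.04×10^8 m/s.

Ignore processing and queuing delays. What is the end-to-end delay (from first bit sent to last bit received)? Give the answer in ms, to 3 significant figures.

L = 500 × 8 = 4000 bits.
Transmission delays (L/R per hop): 0.00412371, 0.000707965, 0.00056338, 0.02 ms; sum = 0.0253951 ms.
Propagation delays (d/s per hop): 0.135667, 0.00092, 6.94175e-05, 0.0833333 ms; sum = 0.219989 ms.
End-to-end = 0.245 ms.

0.245 ms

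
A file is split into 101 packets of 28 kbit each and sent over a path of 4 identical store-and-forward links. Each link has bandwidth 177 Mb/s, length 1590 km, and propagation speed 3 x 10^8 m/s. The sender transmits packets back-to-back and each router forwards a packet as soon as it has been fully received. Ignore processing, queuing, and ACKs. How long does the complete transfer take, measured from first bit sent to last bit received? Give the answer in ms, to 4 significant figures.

37.65 ms

Per-hop transmission t_tx = L/R = 28000/177000000 = 0.158192 ms.
Per-hop propagation t_prop = 1590000/300000000 = 5.3 ms.
Pipeline fill: first packet needs 4·t_tx to clear all hops; remaining 100 packets each add one t_tx.
Total = (4+101-1)·t_tx + 4·t_prop = 104·0.158192 + 4·5.3 = 37.65 ms.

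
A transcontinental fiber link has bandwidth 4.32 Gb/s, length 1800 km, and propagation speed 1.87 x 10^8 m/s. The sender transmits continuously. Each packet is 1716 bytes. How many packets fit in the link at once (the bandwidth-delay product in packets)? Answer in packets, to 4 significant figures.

Propagation delay = 1800000 / 187000000 = 0.00962567 s.
BDP = R × t_prop = 4320000000 × 0.00962567 = 41582900 bits.
In packets of 13728 bits: 3029 packets.

3029 packets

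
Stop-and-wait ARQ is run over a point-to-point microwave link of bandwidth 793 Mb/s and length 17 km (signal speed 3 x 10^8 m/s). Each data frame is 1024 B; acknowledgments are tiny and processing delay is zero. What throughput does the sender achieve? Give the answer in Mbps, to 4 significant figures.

66.24 Mbps

t_tx = L/R = 8192/793000000 = 1.03304e-05 s.
t_prop = 17000/300000000 = 5.66667e-05 s; RTT = 0.000113333 s.
Cycle = t_tx + RTT = 0.000123664 s.
Throughput = L / cycle = 8192 / 0.000123664 = 66.24 Mbps.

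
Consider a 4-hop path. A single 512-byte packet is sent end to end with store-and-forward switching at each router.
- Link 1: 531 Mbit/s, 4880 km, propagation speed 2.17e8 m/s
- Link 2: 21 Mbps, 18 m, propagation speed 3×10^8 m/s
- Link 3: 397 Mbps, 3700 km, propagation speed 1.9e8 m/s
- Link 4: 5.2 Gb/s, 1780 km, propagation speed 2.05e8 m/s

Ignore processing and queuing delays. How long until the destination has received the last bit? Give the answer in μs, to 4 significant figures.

50860 μs

L = 512 × 8 = 4096 bits.
Transmission delays (L/R per hop): 7.71375, 195.048, 10.3174, 0.787692 μs; sum = 213.866 μs.
Propagation delays (d/s per hop): 22488.5, 0.06, 19473.7, 8682.93 μs; sum = 50645.2 μs.
End-to-end = 50860 μs.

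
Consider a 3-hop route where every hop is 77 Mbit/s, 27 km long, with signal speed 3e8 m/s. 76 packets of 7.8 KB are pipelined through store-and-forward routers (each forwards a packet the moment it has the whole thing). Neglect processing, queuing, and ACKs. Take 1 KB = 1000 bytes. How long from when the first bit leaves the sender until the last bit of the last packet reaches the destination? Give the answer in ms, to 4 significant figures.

Per-hop transmission t_tx = L/R = 62400/77000000 = 0.81039 ms.
Per-hop propagation t_prop = 27000/300000000 = 0.09 ms.
Pipeline fill: first packet needs 3·t_tx to clear all hops; remaining 75 packets each add one t_tx.
Total = (3+76-1)·t_tx + 3·t_prop = 78·0.81039 + 3·0.09 = 63.48 ms.

63.48 ms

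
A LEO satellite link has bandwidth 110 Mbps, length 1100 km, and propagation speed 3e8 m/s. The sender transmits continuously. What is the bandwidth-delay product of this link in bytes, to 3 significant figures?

50400 bytes

Propagation delay = 1100000 / 300000000 = 0.00366667 s.
BDP = R × t_prop = 110000000 × 0.00366667 = 403333 bits.
In bytes: 403333/8 = 50400 bytes.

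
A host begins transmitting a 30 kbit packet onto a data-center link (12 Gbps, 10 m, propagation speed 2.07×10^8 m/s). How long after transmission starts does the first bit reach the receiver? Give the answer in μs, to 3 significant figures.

First bit experiences only propagation delay: d/s = 10/2.07e+08 = 0.0483 μs.

0.0483 μs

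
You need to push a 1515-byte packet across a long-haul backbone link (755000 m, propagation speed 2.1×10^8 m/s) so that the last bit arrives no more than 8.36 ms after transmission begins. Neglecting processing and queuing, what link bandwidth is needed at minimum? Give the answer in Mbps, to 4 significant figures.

L = 12120 bits.
Propagation delay = 755000 / 210000000 = 3.59524 ms.
Transmission budget = 8.36 − 3.59524 = 4.76476 ms.
R ≥ L / t_tx = 12120 bits / 0.00476476 s = 2.544 Mbps.

2.544 Mbps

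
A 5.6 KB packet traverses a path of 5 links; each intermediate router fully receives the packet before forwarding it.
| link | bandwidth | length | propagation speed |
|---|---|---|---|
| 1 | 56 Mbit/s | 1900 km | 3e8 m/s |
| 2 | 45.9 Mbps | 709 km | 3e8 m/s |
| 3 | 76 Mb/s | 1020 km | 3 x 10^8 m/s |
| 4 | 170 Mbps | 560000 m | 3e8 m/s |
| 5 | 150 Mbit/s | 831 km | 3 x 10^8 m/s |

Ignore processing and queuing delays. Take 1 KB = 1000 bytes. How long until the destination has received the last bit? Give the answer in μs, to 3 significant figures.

L = 44800 bits.
Transmission delays (L/R per hop): 800, 976.035, 589.474, 263.529, 298.667 μs; sum = 2927.7 μs.
Propagation delays (d/s per hop): 6333.33, 2363.33, 3400, 1866.67, 2770 μs; sum = 16733.3 μs.
End-to-end = 19700 μs.

19700 μs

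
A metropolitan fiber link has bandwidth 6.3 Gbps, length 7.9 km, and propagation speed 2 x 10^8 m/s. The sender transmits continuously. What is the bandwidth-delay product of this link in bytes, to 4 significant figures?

Propagation delay = 7900 / 200000000 = 3.95e-05 s.
BDP = R × t_prop = 6300000000 × 3.95e-05 = 248850 bits.
In bytes: 248850/8 = 31110 bytes.

31110 bytes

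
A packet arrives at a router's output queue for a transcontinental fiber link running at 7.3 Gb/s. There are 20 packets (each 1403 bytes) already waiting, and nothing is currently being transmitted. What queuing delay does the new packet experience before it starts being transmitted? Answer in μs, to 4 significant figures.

30.75 μs

Each queued packet: L/R = 11224/7300000000 = 1.53753 μs.
20 queued → 30.7507 μs.
Queuing delay = 30.75 μs.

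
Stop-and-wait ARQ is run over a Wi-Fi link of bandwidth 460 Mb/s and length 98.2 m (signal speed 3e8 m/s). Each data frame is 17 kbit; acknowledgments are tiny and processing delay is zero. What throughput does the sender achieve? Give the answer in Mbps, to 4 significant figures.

t_tx = L/R = 17000/460000000 = 3.69565e-05 s.
t_prop = 98.2/300000000 = 3.27333e-07 s; RTT = 6.54667e-07 s.
Cycle = t_tx + RTT = 3.76112e-05 s.
Throughput = L / cycle = 17000 / 3.76112e-05 = 452.0 Mbps.

452.0 Mbps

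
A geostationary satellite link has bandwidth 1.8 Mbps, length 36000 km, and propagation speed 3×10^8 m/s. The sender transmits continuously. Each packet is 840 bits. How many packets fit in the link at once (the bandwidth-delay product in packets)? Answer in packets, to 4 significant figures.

Propagation delay = 36000000 / 300000000 = 0.12 s.
BDP = R × t_prop = 1800000 × 0.12 = 216000 bits.
In packets of 840 bits: 257.1 packets.

257.1 packets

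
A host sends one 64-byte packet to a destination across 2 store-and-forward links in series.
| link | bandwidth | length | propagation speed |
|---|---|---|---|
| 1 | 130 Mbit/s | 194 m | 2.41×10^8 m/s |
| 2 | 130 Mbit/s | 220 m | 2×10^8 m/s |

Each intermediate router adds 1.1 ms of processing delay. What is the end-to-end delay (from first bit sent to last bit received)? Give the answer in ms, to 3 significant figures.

1.11 ms

L = 64 × 8 = 512 bits.
Transmission delay per hop = L/R = 512/130000000 = 0.00393846 ms; 2 hops → 0.00787692 ms.
Propagation delays (d/s per hop): 0.000804979, 0.0011 ms; sum = 0.00190498 ms.
Processing at 1 router(s): 1 × 1.1 ms = 1.1 ms.
End-to-end = 1.11 ms.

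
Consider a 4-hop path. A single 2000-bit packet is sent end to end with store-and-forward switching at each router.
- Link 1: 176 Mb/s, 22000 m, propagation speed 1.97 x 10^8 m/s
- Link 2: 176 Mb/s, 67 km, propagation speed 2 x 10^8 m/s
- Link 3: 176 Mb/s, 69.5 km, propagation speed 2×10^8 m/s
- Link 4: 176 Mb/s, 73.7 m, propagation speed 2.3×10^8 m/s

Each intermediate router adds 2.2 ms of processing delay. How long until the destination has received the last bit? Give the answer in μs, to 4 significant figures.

Transmission delay per hop = L/R = 2000/176000000 = 11.3636 μs; 4 hops → 45.4545 μs.
Propagation delays (d/s per hop): 111.675, 335, 347.5, 0.320435 μs; sum = 794.496 μs.
Processing at 3 router(s): 3 × 2.2 ms = 6600 μs.
End-to-end = 7440 μs.

7440 μs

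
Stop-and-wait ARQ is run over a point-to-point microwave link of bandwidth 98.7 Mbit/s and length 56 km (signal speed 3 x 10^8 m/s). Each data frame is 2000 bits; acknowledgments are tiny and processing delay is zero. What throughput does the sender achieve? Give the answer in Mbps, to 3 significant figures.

5.08 Mbps

t_tx = L/R = 2000/98700000 = 2.02634e-05 s.
t_prop = 56000/300000000 = 0.000186667 s; RTT = 0.000373333 s.
Cycle = t_tx + RTT = 0.000393597 s.
Throughput = L / cycle = 2000 / 0.000393597 = 5.08 Mbps.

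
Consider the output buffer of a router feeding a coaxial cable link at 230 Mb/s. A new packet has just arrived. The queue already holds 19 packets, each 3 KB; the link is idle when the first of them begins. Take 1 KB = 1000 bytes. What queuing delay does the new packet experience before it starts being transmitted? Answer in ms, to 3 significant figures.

1.98 ms

Each queued packet: L/R = 24000/230000000 = 0.104348 ms.
19 queued → 1.98261 ms.
Queuing delay = 1.98 ms.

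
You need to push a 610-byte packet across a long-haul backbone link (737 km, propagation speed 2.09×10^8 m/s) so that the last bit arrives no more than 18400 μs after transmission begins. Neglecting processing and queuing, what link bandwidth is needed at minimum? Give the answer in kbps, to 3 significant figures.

L = 4880 bits.
Propagation delay = 737000 / 209000000 = 3526.32 μs.
Transmission budget = 18400 − 3526.32 = 14873.7 μs.
R ≥ L / t_tx = 4880 bits / 0.0148737 s = 328 kbps.

328 kbps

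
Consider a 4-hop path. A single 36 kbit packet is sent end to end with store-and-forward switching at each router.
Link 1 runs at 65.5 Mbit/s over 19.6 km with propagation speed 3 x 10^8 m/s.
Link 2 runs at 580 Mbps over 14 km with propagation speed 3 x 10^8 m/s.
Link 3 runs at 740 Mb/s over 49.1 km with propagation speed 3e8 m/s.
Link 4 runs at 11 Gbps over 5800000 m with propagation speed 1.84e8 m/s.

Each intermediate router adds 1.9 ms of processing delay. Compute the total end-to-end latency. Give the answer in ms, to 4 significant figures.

38.16 ms

L = 36000 bits.
Transmission delays (L/R per hop): 0.549618, 0.062069, 0.0486486, 0.00327273 ms; sum = 0.663609 ms.
Propagation delays (d/s per hop): 0.0653333, 0.0466667, 0.163667, 31.5217 ms; sum = 31.7974 ms.
Processing at 3 router(s): 3 × 1.9 ms = 5.7 ms.
End-to-end = 38.16 ms.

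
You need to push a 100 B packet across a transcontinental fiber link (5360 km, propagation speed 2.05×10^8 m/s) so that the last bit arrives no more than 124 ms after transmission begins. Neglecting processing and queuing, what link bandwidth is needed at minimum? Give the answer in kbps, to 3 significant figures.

8.18 kbps

L = 800 bits.
Propagation delay = 5360000 / 2.05e+08 = 26.1463 ms.
Transmission budget = 124 − 26.1463 = 97.8537 ms.
R ≥ L / t_tx = 800 bits / 0.0978537 s = 8.18 kbps.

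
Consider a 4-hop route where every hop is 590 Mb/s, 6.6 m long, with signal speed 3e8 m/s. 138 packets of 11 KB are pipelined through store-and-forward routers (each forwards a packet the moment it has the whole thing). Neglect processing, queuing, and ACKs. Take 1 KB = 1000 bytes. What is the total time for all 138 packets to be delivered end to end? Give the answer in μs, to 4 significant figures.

Per-hop transmission t_tx = L/R = 88000/590000000 = 149.153 μs.
Per-hop propagation t_prop = 6.6/300000000 = 0.022 μs.
Pipeline fill: first packet needs 4·t_tx to clear all hops; remaining 137 packets each add one t_tx.
Total = (4+138-1)·t_tx + 4·t_prop = 141·149.153 + 4·0.022 = 21030 μs.

21030 μs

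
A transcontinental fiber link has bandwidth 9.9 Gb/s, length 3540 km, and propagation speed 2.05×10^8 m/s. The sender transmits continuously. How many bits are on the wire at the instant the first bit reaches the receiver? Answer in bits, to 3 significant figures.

Propagation delay = 3540000 / 2.05e+08 = 0.0172683 s.
BDP = R × t_prop = 9900000000 × 0.0172683 = 170956000 bits.

171000000 bits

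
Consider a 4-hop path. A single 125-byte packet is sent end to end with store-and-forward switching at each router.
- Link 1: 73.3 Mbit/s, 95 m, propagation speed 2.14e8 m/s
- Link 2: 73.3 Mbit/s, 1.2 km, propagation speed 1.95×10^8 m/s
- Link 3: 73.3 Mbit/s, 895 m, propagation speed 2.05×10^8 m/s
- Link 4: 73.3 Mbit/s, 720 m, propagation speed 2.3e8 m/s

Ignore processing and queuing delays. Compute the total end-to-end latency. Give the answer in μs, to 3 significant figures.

L = 125 × 8 = 1000 bits.
Transmission delay per hop = L/R = 1000/73300000 = 13.6426 μs; 4 hops → 54.5703 μs.
Propagation delays (d/s per hop): 0.443925, 6.15385, 4.36585, 3.13043 μs; sum = 14.0941 μs.
End-to-end = 68.7 μs.

68.7 μs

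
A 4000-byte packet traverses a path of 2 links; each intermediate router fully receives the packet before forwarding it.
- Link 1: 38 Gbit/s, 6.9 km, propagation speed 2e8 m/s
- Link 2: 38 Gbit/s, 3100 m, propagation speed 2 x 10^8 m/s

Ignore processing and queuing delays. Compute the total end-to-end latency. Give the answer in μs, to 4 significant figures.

L = 4000 × 8 = 32000 bits.
Transmission delay per hop = L/R = 32000/38000000000 = 0.842105 μs; 2 hops → 1.68421 μs.
Propagation delays (d/s per hop): 34.5, 15.5 μs; sum = 50 μs.
End-to-end = 51.68 μs.

51.68 μs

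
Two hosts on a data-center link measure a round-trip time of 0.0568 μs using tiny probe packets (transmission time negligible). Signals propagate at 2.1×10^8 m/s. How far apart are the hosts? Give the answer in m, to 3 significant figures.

5.96 m

One-way propagation = RTT/2 = 0.0284 μs.
d = s × t = 210000000 × 2.84e-08 = 5.96 m.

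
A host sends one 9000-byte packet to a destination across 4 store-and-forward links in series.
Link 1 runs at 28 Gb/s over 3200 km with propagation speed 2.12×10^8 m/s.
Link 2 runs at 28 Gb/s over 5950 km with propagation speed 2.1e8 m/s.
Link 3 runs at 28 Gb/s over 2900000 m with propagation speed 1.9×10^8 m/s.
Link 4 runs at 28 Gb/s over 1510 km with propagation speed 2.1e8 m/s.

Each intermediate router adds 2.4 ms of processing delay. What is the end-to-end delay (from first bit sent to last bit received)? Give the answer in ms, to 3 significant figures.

73.1 ms

L = 9000 × 8 = 72000 bits.
Transmission delay per hop = L/R = 72000/28000000000 = 0.00257143 ms; 4 hops → 0.0102857 ms.
Propagation delays (d/s per hop): 15.0943, 28.3333, 15.2632, 7.19048 ms; sum = 65.8813 ms.
Processing at 3 router(s): 3 × 2.4 ms = 7.2 ms.
End-to-end = 73.1 ms.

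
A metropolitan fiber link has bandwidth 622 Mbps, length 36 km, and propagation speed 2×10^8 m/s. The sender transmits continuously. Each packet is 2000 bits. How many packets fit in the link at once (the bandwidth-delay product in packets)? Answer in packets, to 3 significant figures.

56.0 packets

Propagation delay = 36000 / 200000000 = 0.00018 s.
BDP = R × t_prop = 622000000 × 0.00018 = 111960 bits.
In packets of 2000 bits: 56.0 packets.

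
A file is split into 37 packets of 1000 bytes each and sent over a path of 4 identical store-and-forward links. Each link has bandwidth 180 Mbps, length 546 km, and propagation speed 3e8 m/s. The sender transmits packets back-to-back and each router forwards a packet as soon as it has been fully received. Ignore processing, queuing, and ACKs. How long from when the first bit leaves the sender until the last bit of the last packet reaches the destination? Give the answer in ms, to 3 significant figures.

Per-hop transmission t_tx = L/R = 8000/180000000 = 0.0444444 ms.
Per-hop propagation t_prop = 546000/300000000 = 1.82 ms.
Pipeline fill: first packet needs 4·t_tx to clear all hops; remaining 36 packets each add one t_tx.
Total = (4+37-1)·t_tx + 4·t_prop = 40·0.0444444 + 4·1.82 = 9.06 ms.

9.06 ms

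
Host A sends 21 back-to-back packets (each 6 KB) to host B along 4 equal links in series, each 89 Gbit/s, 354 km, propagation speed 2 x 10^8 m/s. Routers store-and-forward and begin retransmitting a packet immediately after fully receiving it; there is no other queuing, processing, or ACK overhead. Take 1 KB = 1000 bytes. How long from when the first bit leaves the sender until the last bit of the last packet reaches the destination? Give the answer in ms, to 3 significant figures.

Per-hop transmission t_tx = L/R = 48000/89000000000 = 0.000539326 ms.
Per-hop propagation t_prop = 354000/200000000 = 1.77 ms.
Pipeline fill: first packet needs 4·t_tx to clear all hops; remaining 20 packets each add one t_tx.
Total = (4+21-1)·t_tx + 4·t_prop = 24·0.000539326 + 4·1.77 = 7.09 ms.

7.09 ms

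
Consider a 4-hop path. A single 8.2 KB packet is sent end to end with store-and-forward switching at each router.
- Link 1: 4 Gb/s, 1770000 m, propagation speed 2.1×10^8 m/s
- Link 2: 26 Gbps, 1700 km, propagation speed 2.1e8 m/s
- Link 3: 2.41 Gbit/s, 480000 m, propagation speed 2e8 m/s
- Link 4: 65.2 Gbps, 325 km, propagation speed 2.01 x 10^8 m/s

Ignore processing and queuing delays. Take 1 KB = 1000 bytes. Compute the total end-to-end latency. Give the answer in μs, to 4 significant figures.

L = 65600 bits.
Transmission delays (L/R per hop): 16.4, 2.52308, 27.2199, 1.00613 μs; sum = 47.1491 μs.
Propagation delays (d/s per hop): 8428.57, 8095.24, 2400, 1616.92 μs; sum = 20540.7 μs.
End-to-end = 20590 μs.

20590 μs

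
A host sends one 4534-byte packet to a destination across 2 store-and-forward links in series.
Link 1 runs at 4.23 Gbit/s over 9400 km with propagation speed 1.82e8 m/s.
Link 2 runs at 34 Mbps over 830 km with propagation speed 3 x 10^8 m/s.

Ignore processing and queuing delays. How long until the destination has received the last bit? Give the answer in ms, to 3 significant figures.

L = 4534 × 8 = 36272 bits.
Transmission delays (L/R per hop): 0.00857494, 1.06682 ms; sum = 1.0754 ms.
Propagation delays (d/s per hop): 51.6484, 2.76667 ms; sum = 54.415 ms.
End-to-end = 55.5 ms.

55.5 ms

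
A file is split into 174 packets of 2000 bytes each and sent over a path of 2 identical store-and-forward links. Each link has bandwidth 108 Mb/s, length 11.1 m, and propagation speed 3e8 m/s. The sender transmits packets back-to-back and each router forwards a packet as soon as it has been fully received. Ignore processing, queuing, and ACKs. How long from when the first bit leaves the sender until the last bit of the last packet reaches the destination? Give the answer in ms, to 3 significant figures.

Per-hop transmission t_tx = L/R = 16000/108000000 = 0.148148 ms.
Per-hop propagation t_prop = 11.1/300000000 = 3.7e-05 ms.
Pipeline fill: first packet needs 2·t_tx to clear all hops; remaining 173 packets each add one t_tx.
Total = (2+174-1)·t_tx + 2·t_prop = 175·0.148148 + 2·3.7e-05 = 25.9 ms.

25.9 ms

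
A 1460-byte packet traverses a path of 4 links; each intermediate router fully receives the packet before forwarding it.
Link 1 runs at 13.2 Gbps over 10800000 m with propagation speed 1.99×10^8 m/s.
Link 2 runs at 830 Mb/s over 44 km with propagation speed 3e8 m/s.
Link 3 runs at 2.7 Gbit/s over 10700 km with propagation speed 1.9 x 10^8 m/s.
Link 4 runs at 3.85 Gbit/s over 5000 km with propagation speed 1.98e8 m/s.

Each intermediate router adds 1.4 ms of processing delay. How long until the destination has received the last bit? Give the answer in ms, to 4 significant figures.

L = 1460 × 8 = 11680 bits.
Transmission delays (L/R per hop): 0.000884848, 0.0140723, 0.00432593, 0.00303377 ms; sum = 0.0223168 ms.
Propagation delays (d/s per hop): 54.2714, 0.146667, 56.3158, 25.2525 ms; sum = 135.986 ms.
Processing at 3 router(s): 3 × 1.4 ms = 4.2 ms.
End-to-end = 140.2 ms.

140.2 ms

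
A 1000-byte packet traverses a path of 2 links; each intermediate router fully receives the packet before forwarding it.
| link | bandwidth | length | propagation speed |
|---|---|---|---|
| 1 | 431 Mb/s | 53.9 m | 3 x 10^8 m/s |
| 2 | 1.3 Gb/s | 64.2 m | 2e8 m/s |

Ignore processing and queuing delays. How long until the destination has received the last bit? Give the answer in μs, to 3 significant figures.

25.2 μs

L = 1000 × 8 = 8000 bits.
Transmission delays (L/R per hop): 18.5615, 6.15385 μs; sum = 24.7153 μs.
Propagation delays (d/s per hop): 0.179667, 0.321 μs; sum = 0.500667 μs.
End-to-end = 25.2 μs.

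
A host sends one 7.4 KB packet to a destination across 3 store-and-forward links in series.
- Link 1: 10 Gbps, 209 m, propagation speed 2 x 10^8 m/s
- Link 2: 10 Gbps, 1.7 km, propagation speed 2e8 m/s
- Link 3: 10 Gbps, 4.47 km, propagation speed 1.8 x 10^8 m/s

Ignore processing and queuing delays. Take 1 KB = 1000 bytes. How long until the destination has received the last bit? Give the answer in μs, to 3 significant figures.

L = 59200 bits.
Transmission delay per hop = L/R = 59200/10000000000 = 5.92 μs; 3 hops → 17.76 μs.
Propagation delays (d/s per hop): 1.045, 8.5, 24.8333 μs; sum = 34.3783 μs.
End-to-end = 52.1 μs.

52.1 μs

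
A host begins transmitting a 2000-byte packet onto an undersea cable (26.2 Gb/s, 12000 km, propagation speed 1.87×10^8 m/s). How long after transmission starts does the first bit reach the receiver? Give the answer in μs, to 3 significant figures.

64200 μs

First bit experiences only propagation delay: d/s = 12000000/187000000 = 64200 μs.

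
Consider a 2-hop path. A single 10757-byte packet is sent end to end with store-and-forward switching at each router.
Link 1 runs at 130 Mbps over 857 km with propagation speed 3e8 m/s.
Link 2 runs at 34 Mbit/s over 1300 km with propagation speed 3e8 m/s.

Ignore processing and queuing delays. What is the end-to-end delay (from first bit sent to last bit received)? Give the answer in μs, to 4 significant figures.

L = 10757 × 8 = 86056 bits.
Transmission delays (L/R per hop): 661.969, 2531.06 μs; sum = 3193.03 μs.
Propagation delays (d/s per hop): 2856.67, 4333.33 μs; sum = 7190 μs.
End-to-end = 10380 μs.

10380 μs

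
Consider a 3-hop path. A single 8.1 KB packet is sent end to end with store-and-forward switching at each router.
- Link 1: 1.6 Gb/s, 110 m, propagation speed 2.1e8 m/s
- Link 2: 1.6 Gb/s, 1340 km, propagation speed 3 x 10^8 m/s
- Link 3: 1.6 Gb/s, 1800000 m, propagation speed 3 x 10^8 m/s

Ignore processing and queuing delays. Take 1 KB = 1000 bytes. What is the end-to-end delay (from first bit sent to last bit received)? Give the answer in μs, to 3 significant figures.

10600 μs

L = 64800 bits.
Transmission delay per hop = L/R = 64800/1600000000 = 40.5 μs; 3 hops → 121.5 μs.
Propagation delays (d/s per hop): 0.52381, 4466.67, 6000 μs; sum = 10467.2 μs.
End-to-end = 10600 μs.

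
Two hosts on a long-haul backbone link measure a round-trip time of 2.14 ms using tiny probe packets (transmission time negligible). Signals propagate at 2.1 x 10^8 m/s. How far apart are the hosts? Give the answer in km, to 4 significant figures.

224.7 km

One-way propagation = RTT/2 = 1.07 ms.
d = s × t = 210000000 × 0.00107 = 224.7 km.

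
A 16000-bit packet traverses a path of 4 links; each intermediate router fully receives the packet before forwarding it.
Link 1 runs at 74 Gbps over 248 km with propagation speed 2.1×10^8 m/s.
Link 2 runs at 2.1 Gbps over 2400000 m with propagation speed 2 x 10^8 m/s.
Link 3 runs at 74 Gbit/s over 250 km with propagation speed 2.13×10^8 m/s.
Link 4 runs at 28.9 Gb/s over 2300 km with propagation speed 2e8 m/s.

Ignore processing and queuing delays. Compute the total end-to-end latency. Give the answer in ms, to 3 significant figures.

25.9 ms

Transmission delays (L/R per hop): 0.000216216, 0.00761905, 0.000216216, 0.000553633 ms; sum = 0.00860511 ms.
Propagation delays (d/s per hop): 1.18095, 12, 1.17371, 11.5 ms; sum = 25.8547 ms.
End-to-end = 25.9 ms.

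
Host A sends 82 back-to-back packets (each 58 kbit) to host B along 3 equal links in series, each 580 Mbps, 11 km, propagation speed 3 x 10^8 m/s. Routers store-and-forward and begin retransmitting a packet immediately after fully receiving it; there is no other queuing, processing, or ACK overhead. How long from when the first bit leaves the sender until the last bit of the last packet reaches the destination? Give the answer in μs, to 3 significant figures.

8510 μs

Per-hop transmission t_tx = L/R = 58000/580000000 = 100 μs.
Per-hop propagation t_prop = 11000/300000000 = 36.6667 μs.
Pipeline fill: first packet needs 3·t_tx to clear all hops; remaining 81 packets each add one t_tx.
Total = (3+82-1)·t_tx + 3·t_prop = 84·100 + 3·36.6667 = 8510 μs.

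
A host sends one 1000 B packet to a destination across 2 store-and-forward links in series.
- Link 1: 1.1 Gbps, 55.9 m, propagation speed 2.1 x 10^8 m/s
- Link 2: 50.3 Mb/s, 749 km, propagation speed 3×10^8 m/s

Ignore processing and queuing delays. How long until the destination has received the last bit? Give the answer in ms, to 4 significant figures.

L = 1000 × 8 = 8000 bits.
Transmission delays (L/R per hop): 0.00727273, 0.159046 ms; sum = 0.166318 ms.
Propagation delays (d/s per hop): 0.00026619, 2.49667 ms; sum = 2.49693 ms.
End-to-end = 2.663 ms.

2.663 ms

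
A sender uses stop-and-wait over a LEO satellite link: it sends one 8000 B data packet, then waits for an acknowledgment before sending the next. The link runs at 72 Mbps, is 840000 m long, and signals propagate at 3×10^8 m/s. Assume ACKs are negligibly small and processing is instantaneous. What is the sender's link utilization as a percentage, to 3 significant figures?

13.7 %

t_tx = L/R = 64000/72000000 = 0.000888889 s.
t_prop = 840000/300000000 = 0.0028 s; RTT = 0.0056 s.
Cycle = t_tx + RTT = 0.00648889 s.
Utilization = t_tx / cycle = 0.000888889/0.00648889 = 13.7 %.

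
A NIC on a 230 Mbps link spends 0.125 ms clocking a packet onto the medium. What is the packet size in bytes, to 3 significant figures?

L = R × t_tx = 230000000 b/s × 0.000125 s = 28750 bits.
In bytes: 28750 / 8 = 3590 bytes.

3590 bytes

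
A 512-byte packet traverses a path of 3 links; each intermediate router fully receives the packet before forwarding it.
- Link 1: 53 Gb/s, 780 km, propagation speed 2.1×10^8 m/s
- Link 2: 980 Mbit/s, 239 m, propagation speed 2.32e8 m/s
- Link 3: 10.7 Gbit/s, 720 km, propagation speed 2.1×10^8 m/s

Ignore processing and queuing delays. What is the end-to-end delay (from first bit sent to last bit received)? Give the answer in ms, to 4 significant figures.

L = 512 × 8 = 4096 bits.
Transmission delays (L/R per hop): 7.7283e-05, 0.00417959, 0.000382804 ms; sum = 0.00463968 ms.
Propagation delays (d/s per hop): 3.71429, 0.00103017, 3.42857 ms; sum = 7.14389 ms.
End-to-end = 7.149 ms.

7.149 ms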